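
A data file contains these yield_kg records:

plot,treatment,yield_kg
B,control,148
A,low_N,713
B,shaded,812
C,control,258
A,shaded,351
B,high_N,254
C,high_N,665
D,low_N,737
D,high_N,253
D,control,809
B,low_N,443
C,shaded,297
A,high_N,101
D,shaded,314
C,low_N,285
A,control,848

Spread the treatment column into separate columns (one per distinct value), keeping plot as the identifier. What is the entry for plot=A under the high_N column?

101

Wide layout: rows indexed by plot, columns are the 4 distinct treatment values (control, low_N, shaded, high_N).
Cell (plot=A, treatment=high_N) draws from the long row where plot=A and treatment=high_N, which has yield_kg=101.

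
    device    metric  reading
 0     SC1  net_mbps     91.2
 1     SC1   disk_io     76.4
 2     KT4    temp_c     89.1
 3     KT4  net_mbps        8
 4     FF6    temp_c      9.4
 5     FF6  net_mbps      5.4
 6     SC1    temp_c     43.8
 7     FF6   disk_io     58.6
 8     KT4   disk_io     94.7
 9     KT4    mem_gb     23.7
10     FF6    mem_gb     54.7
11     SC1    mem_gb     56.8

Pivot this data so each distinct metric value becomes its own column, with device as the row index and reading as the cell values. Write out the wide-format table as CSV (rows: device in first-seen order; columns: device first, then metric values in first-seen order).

Columns: device plus the 4 distinct metric values (net_mbps, disk_io, temp_c, mem_gb).
For example, row SC1 column net_mbps takes reading=91.2 from the long row (SC1, net_mbps).

device,net_mbps,disk_io,temp_c,mem_gb
SC1,91.2,76.4,43.8,56.8
KT4,8,94.7,89.1,23.7
FF6,5.4,58.6,9.4,54.7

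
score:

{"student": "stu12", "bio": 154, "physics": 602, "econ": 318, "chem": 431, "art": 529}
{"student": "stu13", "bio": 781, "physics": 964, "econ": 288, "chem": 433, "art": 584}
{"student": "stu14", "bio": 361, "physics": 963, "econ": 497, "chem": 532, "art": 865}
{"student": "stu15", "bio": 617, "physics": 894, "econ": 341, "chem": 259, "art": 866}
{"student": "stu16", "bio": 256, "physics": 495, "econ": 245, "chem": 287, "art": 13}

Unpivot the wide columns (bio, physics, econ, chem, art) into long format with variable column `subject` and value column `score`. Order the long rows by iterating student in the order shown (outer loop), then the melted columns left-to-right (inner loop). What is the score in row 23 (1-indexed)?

25 rows total (5 × 5). Row 23: index ⌊(23-1)/5⌋ = 4 into student → stu16; (23-1) mod 5 = 2 into the melted columns → econ.
So row 23 is (stu16, econ, 245); score = 245.

245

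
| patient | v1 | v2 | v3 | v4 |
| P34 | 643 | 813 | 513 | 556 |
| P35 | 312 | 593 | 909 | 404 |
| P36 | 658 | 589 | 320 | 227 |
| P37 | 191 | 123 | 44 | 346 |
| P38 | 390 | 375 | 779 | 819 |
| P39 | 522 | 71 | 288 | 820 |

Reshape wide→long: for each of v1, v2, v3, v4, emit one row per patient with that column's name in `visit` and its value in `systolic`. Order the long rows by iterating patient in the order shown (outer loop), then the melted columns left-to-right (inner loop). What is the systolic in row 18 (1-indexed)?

24 rows total (6 × 4). Row 18: index ⌊(18-1)/4⌋ = 4 into patient → P38; (18-1) mod 4 = 1 into the melted columns → v2.
So row 18 is (P38, v2, 375); systolic = 375.

375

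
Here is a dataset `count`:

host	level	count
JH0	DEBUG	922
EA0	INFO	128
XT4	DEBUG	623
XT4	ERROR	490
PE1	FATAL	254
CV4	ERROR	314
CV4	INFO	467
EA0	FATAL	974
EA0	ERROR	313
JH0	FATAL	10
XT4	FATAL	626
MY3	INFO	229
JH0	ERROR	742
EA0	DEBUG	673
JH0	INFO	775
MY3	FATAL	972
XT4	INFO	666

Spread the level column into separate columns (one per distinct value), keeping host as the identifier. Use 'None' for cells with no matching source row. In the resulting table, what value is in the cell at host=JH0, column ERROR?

The long row with host=JH0, level=ERROR has count=742.

742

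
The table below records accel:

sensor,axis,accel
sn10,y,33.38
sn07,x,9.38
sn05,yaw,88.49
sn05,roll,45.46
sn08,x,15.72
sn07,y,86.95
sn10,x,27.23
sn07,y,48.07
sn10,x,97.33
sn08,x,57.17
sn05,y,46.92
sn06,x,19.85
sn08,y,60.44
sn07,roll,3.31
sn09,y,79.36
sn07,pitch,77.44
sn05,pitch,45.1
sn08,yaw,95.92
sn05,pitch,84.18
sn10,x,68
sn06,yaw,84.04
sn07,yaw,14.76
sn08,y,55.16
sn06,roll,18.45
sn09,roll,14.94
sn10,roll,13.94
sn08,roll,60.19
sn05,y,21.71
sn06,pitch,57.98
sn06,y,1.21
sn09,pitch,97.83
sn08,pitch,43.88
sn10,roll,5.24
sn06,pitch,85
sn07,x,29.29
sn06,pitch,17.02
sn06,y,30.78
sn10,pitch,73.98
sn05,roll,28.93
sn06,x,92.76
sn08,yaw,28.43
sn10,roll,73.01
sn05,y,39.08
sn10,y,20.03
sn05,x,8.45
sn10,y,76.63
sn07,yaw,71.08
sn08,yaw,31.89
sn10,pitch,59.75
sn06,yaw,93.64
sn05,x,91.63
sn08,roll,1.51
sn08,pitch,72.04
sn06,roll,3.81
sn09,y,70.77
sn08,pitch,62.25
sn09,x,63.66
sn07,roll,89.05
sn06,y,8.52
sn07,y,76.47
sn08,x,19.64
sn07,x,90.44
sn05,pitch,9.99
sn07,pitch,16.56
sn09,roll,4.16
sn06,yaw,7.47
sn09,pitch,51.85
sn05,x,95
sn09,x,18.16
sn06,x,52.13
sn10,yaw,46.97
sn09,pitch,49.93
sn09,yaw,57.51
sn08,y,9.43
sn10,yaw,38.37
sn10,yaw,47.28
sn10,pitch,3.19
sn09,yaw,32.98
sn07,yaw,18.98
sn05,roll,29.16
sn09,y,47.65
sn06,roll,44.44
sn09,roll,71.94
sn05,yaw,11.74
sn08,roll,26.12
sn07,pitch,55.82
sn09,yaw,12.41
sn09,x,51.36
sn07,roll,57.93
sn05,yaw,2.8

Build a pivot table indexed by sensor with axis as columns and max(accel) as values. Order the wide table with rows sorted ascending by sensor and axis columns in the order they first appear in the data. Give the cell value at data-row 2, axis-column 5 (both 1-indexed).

With rows sorted ascending by sensor, row 2 is sensor=sn06. axis columns in first-appearance order: y, x, yaw, roll, pitch; column 5 is pitch.
Long rows with sensor=sn06, axis=pitch: max(57.98, 85, 17.02) = 85.

85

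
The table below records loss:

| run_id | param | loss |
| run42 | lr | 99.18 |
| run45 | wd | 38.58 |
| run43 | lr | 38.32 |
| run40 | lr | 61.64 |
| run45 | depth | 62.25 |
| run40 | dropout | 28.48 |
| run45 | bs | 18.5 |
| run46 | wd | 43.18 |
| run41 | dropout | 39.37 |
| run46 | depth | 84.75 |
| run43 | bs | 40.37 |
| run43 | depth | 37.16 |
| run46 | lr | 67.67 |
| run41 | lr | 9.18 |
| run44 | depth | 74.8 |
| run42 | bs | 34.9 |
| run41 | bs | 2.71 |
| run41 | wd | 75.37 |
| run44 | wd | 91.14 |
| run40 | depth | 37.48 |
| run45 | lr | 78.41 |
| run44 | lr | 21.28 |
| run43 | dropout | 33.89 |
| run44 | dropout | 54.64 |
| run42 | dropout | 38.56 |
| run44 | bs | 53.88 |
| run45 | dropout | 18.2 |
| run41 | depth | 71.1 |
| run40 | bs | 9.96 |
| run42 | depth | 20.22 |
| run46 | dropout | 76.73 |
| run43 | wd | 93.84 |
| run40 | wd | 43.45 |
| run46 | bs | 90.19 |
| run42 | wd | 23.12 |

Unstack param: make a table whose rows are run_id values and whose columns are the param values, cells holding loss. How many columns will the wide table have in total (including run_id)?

6

1 column for run_id plus 5 distinct param values → 6 columns.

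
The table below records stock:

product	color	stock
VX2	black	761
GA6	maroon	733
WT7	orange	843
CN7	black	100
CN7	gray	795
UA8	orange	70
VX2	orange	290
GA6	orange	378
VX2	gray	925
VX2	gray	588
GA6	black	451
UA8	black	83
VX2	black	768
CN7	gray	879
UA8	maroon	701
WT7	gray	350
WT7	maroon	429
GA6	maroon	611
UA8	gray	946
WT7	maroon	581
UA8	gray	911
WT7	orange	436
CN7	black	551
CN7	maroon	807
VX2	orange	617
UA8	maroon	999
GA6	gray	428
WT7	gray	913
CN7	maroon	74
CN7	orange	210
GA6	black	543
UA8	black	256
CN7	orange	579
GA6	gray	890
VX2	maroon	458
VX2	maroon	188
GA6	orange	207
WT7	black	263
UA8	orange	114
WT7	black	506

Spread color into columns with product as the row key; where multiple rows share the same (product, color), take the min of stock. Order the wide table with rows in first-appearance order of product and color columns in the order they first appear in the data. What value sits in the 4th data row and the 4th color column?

With rows in first-appearance order of product, row 4 is product=CN7. color columns in first-appearance order: black, maroon, orange, gray; column 4 is gray.
Long rows with product=CN7, color=gray: min(795, 879) = 795.

795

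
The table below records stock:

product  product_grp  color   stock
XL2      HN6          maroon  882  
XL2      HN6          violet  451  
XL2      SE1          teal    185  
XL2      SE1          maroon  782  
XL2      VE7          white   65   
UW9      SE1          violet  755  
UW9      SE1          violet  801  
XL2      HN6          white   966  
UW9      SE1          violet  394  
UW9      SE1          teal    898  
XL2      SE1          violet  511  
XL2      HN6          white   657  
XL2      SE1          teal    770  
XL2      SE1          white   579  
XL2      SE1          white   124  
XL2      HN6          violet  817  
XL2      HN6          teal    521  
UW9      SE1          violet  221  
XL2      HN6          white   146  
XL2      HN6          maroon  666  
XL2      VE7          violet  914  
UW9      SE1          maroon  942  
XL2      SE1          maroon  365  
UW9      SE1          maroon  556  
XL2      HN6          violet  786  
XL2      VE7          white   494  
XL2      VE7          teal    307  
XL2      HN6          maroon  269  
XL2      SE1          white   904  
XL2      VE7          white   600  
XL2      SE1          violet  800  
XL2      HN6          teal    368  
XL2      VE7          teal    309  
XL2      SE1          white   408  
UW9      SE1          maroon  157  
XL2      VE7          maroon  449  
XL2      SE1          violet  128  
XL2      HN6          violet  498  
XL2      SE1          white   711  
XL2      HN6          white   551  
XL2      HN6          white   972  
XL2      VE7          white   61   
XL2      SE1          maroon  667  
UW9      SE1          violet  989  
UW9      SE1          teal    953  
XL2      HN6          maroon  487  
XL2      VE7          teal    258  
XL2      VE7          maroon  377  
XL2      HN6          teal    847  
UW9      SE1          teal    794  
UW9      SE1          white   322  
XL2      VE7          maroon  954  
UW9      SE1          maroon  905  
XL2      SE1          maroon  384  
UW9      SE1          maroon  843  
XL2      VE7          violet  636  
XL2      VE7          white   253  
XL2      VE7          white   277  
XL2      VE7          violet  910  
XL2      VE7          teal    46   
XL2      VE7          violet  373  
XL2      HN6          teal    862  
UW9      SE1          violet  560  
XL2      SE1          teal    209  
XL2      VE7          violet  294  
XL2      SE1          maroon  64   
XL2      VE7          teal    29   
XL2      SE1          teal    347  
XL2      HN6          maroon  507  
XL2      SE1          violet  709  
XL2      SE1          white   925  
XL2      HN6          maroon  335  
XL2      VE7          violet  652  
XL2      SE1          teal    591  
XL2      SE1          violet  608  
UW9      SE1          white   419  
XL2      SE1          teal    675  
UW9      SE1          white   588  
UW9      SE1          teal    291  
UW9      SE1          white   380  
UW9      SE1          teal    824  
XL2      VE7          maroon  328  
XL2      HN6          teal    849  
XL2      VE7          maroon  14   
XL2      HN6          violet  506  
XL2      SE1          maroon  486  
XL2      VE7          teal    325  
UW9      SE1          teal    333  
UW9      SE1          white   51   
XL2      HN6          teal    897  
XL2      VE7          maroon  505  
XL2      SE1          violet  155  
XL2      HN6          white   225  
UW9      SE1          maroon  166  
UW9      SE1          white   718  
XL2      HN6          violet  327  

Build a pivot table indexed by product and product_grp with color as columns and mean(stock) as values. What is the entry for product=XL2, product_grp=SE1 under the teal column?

462.83

Rows with product=XL2, product_grp=SE1 and color=teal: stock values are 185, 770, 209, 347, 591, 675.
(185 + 770 + 209 + 347 + 591 + 675) / 6 = 462.83.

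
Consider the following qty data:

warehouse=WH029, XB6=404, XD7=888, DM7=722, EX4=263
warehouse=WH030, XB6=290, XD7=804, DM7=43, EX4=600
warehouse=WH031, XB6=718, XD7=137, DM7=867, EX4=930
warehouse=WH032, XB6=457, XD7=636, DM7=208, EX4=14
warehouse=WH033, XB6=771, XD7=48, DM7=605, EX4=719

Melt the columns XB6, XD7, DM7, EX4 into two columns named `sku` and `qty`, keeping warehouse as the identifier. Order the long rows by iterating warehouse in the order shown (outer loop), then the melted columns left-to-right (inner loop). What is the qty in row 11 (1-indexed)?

867

20 rows total (5 × 4). Row 11: index ⌊(11-1)/4⌋ = 2 into warehouse → WH031; (11-1) mod 4 = 2 into the melted columns → DM7.
So row 11 is (WH031, DM7, 867); qty = 867.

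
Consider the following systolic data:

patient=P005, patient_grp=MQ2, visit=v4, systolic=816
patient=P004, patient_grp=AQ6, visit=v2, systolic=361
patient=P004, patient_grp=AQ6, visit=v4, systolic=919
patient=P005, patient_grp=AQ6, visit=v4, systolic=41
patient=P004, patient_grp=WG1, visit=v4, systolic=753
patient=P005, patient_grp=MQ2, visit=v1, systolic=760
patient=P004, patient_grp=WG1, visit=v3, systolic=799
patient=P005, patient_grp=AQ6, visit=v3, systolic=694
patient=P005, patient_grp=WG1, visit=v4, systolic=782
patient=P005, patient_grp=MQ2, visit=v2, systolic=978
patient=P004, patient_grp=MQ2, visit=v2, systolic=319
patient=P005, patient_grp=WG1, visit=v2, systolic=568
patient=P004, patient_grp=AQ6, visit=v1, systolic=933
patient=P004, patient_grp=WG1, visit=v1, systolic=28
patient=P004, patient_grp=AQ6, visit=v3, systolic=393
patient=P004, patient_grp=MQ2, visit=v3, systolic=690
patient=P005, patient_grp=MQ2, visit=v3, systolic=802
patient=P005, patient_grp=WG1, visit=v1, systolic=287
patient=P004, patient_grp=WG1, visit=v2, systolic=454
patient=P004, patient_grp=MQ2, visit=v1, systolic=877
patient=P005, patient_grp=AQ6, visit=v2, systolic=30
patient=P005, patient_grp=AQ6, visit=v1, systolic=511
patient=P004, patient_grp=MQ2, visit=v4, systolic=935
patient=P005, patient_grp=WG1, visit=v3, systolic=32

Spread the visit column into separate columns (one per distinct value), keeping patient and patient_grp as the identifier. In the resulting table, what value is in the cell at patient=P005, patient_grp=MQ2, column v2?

978

Wide layout: rows indexed by patient and patient_grp, columns are the 4 distinct visit values (v4, v2, v1, v3).
Cell (patient=P005, patient_grp=MQ2, visit=v2) draws from the long row where patient=P005, patient_grp=MQ2 and visit=v2, which has systolic=978.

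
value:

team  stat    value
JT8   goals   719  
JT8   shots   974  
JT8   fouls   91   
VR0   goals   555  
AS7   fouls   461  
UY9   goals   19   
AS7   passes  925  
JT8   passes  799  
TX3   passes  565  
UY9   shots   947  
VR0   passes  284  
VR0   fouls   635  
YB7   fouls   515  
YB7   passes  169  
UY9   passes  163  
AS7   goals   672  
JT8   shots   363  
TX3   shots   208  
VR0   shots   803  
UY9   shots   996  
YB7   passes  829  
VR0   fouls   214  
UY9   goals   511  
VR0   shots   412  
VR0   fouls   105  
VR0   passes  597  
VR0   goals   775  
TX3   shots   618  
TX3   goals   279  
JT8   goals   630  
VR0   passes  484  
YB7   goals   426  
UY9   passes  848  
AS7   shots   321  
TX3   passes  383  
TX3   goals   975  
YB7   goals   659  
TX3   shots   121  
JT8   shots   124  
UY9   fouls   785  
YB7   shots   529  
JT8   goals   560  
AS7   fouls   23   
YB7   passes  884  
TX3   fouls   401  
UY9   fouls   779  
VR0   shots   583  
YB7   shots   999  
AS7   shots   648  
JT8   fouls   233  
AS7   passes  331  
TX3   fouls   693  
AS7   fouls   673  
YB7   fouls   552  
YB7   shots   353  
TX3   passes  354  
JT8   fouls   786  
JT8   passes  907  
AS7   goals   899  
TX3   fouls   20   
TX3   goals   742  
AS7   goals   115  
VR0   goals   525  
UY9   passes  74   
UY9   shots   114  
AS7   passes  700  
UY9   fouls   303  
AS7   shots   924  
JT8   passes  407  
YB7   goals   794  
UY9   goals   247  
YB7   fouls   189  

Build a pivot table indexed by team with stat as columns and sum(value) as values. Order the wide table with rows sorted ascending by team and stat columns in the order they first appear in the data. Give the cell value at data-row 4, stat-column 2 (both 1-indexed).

2057

With rows sorted ascending by team, row 4 is team=UY9. stat columns in first-appearance order: goals, shots, fouls, passes; column 2 is shots.
Long rows with team=UY9, stat=shots: 947 + 996 + 114 = 2057.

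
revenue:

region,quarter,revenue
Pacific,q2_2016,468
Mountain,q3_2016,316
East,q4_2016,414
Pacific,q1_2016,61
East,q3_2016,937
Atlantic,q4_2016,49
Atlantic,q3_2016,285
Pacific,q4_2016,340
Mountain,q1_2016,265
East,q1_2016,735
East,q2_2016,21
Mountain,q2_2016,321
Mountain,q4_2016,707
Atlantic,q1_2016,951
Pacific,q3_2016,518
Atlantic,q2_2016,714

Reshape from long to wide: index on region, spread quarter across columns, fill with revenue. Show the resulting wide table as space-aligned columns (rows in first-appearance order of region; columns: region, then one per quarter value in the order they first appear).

Columns: region plus the 4 distinct quarter values (q2_2016, q3_2016, q4_2016, q1_2016).
For example, row Pacific column q2_2016 takes revenue=468 from the long row (Pacific, q2_2016).

region    q2_2016  q3_2016  q4_2016  q1_2016
Pacific   468      518      340      61     
Mountain  321      316      707      265    
East      21       937      414      735    
Atlantic  714      285      49       951    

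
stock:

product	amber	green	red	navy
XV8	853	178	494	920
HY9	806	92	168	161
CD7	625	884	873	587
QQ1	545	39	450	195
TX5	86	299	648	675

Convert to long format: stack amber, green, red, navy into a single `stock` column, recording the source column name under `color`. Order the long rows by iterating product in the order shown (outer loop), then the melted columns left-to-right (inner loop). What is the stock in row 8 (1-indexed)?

20 rows total (5 × 4). Row 8: index ⌊(8-1)/4⌋ = 1 into product → HY9; (8-1) mod 4 = 3 into the melted columns → navy.
So row 8 is (HY9, navy, 161); stock = 161.

161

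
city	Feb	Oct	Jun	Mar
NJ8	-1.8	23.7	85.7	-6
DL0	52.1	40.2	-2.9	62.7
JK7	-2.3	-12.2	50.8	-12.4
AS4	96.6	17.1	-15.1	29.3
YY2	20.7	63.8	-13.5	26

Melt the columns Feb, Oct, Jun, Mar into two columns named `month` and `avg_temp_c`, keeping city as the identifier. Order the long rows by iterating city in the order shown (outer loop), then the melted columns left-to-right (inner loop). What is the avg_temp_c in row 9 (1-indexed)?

20 rows total (5 × 4). Row 9: index ⌊(9-1)/4⌋ = 2 into city → JK7; (9-1) mod 4 = 0 into the melted columns → Feb.
So row 9 is (JK7, Feb, -2.3); avg_temp_c = -2.3.

-2.3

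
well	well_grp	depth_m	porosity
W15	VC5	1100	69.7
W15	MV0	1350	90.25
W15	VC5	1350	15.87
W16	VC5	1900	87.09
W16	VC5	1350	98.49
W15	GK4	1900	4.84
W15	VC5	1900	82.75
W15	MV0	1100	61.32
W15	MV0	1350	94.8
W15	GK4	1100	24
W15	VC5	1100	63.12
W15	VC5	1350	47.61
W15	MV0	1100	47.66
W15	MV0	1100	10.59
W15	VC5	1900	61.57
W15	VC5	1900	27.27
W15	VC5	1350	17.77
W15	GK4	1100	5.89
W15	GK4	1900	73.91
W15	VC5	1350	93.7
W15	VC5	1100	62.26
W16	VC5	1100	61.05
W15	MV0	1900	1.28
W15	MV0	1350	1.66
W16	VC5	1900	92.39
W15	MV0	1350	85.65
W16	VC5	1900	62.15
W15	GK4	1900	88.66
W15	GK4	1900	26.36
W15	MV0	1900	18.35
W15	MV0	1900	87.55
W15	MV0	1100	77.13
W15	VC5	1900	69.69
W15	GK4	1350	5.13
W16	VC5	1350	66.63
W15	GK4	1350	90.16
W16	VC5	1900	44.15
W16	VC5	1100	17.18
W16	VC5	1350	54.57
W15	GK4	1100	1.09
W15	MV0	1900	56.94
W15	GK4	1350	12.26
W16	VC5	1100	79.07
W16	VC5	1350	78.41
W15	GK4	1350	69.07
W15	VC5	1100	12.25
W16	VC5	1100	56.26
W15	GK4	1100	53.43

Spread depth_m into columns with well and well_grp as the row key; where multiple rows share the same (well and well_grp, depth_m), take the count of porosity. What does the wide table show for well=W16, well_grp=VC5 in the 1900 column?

Rows with well=W16, well_grp=VC5 and depth_m=1900: porosity values are 87.09, 92.39, 62.15, 44.15.
4 rows match — count = 4.

4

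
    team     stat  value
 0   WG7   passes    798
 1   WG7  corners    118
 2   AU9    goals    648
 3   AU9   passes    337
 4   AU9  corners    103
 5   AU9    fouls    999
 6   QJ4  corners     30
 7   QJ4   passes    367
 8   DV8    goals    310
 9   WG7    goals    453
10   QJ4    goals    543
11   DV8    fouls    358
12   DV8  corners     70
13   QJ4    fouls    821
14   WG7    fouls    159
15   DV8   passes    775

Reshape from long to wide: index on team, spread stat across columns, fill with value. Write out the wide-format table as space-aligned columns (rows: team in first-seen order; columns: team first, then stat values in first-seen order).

team  passes  corners  goals  fouls
WG7   798     118      453    159  
AU9   337     103      648    999  
QJ4   367     30       543    821  
DV8   775     70       310    358  

Columns: team plus the 4 distinct stat values (passes, corners, goals, fouls).
For example, row WG7 column passes takes value=798 from the long row (WG7, passes).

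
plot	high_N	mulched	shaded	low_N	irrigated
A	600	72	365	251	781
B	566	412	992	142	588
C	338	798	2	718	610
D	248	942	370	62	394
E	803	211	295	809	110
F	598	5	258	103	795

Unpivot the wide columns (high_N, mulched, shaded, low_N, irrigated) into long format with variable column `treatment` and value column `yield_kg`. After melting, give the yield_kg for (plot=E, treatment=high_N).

803

Unpivoting turns each (plot, wide-column) pair into one long row.
The wide cell at row E, column high_N holds 803, so the long row (E, high_N) has yield_kg=803.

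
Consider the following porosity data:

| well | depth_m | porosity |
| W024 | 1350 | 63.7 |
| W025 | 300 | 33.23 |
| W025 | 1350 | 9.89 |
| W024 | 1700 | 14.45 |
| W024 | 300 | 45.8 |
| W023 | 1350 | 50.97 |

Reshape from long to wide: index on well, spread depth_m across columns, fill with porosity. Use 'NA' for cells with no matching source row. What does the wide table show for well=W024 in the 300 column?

The long row with well=W024, depth_m=300 has porosity=45.8.

45.8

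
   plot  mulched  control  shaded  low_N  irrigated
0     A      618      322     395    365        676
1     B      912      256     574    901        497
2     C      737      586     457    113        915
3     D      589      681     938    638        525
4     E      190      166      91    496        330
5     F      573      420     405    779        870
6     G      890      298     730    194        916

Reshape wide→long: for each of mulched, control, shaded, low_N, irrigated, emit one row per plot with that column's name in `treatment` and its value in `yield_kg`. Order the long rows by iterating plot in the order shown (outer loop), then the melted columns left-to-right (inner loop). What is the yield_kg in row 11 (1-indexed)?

737

35 rows total (7 × 5). Row 11: index ⌊(11-1)/5⌋ = 2 into plot → C; (11-1) mod 5 = 0 into the melted columns → mulched.
So row 11 is (C, mulched, 737); yield_kg = 737.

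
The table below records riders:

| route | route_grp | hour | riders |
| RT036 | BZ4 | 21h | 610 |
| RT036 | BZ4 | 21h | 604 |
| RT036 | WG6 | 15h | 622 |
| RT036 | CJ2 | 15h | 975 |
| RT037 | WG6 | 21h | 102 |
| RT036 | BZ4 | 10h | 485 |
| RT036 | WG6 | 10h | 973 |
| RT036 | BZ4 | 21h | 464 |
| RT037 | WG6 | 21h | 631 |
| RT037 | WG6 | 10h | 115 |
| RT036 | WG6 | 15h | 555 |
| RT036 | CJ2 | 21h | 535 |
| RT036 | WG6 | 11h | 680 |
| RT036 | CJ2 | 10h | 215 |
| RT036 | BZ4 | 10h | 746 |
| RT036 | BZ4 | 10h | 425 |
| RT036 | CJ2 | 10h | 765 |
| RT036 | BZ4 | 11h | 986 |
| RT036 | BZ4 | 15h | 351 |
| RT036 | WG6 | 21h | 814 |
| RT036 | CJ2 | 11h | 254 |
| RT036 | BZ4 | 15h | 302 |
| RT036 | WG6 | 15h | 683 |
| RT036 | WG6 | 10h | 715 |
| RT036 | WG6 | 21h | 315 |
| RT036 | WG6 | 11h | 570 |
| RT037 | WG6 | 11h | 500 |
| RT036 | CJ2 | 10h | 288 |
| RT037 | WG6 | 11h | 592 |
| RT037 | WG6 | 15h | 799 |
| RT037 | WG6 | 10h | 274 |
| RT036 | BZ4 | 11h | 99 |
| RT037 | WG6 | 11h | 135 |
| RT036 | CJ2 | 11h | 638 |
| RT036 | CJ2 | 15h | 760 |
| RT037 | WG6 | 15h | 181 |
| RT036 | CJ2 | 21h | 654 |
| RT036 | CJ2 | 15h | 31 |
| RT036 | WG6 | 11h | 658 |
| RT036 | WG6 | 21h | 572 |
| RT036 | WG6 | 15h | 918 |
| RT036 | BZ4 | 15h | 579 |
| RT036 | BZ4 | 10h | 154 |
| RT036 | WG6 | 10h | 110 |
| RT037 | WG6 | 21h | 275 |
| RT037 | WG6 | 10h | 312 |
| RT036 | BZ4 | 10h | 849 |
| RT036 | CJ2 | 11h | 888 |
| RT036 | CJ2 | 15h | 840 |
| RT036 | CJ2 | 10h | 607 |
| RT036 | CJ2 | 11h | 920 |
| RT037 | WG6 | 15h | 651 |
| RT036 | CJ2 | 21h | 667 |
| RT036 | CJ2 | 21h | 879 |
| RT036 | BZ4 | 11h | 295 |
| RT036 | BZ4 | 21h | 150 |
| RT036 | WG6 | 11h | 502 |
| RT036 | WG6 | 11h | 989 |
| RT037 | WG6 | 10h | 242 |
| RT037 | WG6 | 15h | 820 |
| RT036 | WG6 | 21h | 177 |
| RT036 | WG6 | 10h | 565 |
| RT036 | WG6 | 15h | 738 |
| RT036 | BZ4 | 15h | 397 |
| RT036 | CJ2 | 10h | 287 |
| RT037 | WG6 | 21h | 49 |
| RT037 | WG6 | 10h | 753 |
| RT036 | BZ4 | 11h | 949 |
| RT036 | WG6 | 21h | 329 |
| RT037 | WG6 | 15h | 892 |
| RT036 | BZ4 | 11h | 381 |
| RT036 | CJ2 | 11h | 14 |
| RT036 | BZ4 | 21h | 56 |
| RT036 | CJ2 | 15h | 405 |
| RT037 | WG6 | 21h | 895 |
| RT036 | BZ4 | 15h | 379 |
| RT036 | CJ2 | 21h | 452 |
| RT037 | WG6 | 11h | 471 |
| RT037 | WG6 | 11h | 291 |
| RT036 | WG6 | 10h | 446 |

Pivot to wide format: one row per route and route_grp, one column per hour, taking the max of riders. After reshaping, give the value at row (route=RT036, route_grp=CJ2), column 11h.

920

Rows with route=RT036, route_grp=CJ2 and hour=11h: riders values are 254, 638, 888, 920, 14.
max(254, 638, 888, 920, 14) = 920.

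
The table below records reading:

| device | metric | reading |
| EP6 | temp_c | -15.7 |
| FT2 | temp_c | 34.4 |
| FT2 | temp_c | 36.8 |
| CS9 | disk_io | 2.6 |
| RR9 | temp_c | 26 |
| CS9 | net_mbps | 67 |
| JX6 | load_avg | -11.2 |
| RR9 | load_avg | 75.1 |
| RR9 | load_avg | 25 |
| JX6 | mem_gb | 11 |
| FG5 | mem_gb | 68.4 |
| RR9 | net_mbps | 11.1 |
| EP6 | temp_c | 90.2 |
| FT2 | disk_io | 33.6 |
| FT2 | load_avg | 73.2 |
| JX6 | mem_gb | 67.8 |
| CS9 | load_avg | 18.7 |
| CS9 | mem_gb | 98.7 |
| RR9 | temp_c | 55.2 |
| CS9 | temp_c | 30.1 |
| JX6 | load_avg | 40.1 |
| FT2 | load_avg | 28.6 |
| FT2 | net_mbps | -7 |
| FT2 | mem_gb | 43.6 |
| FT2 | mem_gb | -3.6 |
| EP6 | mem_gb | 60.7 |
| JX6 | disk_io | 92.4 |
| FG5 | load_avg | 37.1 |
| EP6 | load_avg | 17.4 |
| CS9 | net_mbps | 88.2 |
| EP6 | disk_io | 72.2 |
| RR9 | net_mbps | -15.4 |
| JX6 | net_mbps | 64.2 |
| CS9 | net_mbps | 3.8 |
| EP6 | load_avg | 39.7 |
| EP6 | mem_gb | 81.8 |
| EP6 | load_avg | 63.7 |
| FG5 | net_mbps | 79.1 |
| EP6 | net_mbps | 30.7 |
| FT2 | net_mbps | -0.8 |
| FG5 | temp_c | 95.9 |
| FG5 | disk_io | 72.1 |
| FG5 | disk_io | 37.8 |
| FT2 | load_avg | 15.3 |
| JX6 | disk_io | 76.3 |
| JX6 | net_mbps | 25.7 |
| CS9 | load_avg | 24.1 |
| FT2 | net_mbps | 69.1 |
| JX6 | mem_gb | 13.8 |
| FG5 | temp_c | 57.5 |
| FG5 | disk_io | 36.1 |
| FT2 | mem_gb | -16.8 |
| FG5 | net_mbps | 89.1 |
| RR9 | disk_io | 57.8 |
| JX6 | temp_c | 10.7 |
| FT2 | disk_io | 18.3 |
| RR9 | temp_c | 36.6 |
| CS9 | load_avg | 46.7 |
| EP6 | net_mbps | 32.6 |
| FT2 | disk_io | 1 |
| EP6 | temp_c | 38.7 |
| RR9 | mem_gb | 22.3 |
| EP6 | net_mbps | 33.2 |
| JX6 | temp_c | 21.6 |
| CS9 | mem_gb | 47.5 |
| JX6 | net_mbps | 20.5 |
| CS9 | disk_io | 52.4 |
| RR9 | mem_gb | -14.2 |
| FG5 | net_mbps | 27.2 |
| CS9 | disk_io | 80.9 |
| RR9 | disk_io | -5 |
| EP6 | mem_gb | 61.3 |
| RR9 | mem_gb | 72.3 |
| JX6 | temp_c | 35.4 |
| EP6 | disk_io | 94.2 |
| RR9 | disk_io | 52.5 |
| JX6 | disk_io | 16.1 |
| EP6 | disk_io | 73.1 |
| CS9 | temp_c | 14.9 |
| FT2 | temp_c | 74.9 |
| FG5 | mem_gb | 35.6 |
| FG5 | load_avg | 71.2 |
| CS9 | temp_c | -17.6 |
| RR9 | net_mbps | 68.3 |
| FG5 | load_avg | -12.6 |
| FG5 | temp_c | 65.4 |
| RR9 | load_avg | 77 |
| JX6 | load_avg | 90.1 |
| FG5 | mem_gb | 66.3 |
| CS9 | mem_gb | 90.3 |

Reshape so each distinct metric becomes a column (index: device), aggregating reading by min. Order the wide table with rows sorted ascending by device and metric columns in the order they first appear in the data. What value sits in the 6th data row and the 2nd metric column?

With rows sorted ascending by device, row 6 is device=RR9. metric columns in first-appearance order: temp_c, disk_io, net_mbps, load_avg, mem_gb; column 2 is disk_io.
Long rows with device=RR9, metric=disk_io: min(57.8, -5, 52.5) = -5.

-5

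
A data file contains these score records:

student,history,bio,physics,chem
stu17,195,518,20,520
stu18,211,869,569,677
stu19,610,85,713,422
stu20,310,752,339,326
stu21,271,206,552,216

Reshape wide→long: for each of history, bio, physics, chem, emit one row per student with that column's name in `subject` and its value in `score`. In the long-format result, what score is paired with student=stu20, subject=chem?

Unpivoting turns each (student, wide-column) pair into one long row.
The wide cell at row stu20, column chem holds 326, so the long row (stu20, chem) has score=326.

326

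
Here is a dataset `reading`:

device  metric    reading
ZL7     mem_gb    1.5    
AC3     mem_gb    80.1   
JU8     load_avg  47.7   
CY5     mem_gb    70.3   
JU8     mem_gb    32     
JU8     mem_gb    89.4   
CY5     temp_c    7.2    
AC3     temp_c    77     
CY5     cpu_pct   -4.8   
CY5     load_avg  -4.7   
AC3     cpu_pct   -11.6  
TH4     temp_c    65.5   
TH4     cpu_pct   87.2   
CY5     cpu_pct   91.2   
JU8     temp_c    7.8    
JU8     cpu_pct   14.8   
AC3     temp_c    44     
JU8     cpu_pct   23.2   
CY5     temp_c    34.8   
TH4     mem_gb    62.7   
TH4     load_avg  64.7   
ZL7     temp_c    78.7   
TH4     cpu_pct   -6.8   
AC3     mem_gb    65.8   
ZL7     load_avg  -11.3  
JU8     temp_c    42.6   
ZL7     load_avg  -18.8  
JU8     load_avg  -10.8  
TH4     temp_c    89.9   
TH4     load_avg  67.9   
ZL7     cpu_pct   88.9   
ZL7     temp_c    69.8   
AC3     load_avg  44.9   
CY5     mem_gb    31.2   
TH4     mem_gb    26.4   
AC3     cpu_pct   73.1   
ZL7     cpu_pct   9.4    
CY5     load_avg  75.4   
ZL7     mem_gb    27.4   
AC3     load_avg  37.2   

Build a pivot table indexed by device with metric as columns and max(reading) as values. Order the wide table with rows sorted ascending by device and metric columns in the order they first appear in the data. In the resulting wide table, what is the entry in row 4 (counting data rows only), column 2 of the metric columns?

With rows sorted ascending by device, row 4 is device=TH4. metric columns in first-appearance order: mem_gb, load_avg, temp_c, cpu_pct; column 2 is load_avg.
Long rows with device=TH4, metric=load_avg: max(64.7, 67.9) = 67.9.

67.9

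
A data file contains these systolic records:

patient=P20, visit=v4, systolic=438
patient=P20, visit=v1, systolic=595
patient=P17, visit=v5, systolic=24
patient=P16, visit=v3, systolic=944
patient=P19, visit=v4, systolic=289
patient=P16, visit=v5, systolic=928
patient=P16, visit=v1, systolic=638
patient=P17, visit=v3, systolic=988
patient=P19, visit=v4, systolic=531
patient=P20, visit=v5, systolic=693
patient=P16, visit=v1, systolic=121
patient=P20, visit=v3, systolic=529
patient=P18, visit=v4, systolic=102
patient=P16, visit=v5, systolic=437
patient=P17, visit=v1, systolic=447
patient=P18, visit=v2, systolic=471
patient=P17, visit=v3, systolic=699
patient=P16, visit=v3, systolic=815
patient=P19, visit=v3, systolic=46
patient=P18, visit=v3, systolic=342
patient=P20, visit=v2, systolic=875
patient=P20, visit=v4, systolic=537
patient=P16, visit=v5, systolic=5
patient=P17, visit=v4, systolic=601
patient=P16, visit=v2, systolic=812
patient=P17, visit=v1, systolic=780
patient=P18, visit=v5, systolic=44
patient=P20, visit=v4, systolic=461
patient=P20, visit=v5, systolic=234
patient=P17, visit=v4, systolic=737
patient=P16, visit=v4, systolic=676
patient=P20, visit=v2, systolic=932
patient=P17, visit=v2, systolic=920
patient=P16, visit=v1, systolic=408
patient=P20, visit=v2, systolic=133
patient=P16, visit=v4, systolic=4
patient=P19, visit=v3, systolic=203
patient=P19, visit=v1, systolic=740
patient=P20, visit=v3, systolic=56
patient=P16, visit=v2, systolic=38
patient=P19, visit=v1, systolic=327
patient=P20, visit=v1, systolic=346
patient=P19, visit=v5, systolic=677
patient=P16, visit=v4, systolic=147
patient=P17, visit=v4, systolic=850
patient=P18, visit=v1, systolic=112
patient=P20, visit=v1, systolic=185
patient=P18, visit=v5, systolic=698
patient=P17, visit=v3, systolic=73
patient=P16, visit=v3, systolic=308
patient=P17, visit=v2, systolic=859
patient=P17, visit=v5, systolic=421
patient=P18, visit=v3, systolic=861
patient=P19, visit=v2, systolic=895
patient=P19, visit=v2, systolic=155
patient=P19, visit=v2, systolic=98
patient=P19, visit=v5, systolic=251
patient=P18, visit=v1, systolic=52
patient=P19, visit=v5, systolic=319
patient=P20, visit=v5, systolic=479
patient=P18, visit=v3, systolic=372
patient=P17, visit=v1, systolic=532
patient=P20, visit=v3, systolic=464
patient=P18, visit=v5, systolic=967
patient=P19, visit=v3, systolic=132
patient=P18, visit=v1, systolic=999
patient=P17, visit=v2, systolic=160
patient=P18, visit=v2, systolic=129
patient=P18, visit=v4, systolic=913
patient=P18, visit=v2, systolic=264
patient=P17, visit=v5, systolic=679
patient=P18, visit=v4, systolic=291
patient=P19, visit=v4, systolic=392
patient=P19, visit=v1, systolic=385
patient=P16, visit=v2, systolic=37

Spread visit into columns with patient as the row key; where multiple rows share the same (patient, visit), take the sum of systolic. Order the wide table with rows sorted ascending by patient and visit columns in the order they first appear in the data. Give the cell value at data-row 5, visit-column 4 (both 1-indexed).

With rows sorted ascending by patient, row 5 is patient=P20. visit columns in first-appearance order: v4, v1, v5, v3, v2; column 4 is v3.
Long rows with patient=P20, visit=v3: 529 + 56 + 464 = 1049.

1049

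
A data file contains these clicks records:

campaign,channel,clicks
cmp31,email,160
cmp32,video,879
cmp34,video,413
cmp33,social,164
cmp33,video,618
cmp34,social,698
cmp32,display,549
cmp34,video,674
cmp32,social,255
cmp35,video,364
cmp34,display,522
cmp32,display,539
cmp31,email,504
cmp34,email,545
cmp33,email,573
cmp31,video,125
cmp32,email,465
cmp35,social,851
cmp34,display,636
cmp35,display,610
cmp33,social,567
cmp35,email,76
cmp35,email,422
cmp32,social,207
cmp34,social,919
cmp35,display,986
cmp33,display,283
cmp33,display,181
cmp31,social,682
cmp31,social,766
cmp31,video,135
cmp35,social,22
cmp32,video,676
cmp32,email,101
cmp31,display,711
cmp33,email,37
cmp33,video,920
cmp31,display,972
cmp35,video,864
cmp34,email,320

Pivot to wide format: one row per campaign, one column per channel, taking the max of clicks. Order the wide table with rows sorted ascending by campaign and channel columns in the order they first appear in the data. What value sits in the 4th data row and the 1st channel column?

545

With rows sorted ascending by campaign, row 4 is campaign=cmp34. channel columns in first-appearance order: email, video, social, display; column 1 is email.
Long rows with campaign=cmp34, channel=email: max(545, 320) = 545.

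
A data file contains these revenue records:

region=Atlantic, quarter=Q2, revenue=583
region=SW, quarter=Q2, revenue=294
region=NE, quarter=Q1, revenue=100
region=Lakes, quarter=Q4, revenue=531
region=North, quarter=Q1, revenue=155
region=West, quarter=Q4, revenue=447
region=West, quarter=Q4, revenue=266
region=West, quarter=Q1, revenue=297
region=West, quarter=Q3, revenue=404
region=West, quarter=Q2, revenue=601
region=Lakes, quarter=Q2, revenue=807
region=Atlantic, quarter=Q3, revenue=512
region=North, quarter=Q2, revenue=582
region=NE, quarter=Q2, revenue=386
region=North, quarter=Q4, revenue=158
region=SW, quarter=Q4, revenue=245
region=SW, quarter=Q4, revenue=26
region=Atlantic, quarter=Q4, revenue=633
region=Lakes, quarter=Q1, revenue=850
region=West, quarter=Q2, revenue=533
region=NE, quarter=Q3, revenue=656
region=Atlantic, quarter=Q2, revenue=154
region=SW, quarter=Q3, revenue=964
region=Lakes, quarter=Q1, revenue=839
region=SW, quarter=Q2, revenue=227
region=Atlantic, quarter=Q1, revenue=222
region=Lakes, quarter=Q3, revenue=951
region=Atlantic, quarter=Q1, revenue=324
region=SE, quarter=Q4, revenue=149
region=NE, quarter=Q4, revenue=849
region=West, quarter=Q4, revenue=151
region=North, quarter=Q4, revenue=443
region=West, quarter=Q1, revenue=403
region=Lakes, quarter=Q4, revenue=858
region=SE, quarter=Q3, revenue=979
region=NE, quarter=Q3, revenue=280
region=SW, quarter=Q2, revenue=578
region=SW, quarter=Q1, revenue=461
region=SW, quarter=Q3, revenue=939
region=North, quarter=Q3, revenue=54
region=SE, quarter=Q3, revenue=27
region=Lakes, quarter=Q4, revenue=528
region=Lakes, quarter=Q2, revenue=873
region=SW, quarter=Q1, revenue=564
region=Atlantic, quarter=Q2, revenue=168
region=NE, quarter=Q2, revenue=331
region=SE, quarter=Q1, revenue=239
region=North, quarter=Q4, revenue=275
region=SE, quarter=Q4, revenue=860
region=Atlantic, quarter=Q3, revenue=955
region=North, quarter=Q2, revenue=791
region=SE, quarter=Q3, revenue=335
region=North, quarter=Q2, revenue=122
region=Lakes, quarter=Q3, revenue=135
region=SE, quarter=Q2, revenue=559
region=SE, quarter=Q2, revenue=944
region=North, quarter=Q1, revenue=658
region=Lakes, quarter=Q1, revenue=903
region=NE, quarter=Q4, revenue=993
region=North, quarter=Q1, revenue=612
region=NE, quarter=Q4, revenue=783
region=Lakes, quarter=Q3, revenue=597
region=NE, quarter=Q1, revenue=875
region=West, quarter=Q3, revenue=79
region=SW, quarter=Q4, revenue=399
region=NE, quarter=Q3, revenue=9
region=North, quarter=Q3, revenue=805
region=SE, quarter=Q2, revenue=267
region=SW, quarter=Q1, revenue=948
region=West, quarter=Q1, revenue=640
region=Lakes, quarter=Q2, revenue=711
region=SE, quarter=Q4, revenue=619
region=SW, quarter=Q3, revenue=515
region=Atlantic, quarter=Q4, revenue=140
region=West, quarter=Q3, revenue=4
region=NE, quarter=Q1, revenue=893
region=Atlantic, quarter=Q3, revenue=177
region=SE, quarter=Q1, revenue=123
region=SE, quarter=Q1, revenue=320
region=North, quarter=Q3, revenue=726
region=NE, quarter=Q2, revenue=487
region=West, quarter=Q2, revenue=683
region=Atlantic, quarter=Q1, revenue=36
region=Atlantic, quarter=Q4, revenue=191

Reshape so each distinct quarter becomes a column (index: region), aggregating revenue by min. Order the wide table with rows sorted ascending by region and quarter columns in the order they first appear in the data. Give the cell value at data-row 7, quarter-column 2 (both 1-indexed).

With rows sorted ascending by region, row 7 is region=West. quarter columns in first-appearance order: Q2, Q1, Q4, Q3; column 2 is Q1.
Long rows with region=West, quarter=Q1: min(297, 403, 640) = 297.

297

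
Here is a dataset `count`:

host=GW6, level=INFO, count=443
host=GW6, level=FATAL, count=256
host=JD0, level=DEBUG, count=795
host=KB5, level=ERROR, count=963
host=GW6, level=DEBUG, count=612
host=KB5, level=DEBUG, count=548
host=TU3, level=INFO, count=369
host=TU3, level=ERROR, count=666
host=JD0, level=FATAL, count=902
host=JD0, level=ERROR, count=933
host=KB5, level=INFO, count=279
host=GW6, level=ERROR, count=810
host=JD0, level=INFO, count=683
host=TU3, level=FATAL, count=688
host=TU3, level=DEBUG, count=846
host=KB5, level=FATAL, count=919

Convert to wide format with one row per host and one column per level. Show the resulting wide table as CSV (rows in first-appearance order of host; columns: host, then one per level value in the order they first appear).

host,INFO,FATAL,DEBUG,ERROR
GW6,443,256,612,810
JD0,683,902,795,933
KB5,279,919,548,963
TU3,369,688,846,666

Columns: host plus the 4 distinct level values (INFO, FATAL, DEBUG, ERROR).
For example, row GW6 column INFO takes count=443 from the long row (GW6, INFO).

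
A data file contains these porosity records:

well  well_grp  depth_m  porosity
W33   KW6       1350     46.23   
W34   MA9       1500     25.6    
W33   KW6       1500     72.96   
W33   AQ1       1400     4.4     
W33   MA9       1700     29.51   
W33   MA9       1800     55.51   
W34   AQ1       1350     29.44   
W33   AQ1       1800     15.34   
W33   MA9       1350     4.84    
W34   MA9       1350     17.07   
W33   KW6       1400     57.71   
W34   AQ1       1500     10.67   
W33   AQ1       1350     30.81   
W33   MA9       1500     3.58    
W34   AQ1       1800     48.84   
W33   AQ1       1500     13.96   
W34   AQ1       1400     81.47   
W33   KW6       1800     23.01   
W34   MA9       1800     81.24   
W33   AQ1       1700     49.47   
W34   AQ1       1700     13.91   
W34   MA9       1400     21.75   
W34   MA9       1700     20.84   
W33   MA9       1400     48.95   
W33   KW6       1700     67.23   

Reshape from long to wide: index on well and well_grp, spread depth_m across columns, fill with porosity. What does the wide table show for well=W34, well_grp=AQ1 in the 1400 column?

Wide layout: rows indexed by well and well_grp, columns are the 5 distinct depth_m values (1350, 1500, 1400, 1700, 1800).
Cell (well=W34, well_grp=AQ1, depth_m=1400) draws from the long row where well=W34, well_grp=AQ1 and depth_m=1400, which has porosity=81.47.

81.47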